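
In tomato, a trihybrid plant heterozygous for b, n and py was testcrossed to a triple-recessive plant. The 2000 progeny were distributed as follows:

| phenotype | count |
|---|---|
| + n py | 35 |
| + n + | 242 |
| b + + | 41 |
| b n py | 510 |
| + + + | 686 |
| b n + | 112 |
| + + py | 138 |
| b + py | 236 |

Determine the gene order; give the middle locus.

The two most frequent reciprocal classes, b n py and + + +, are the parental types, so the F1 was b n py / + + +.
The two rarest classes, + n py and b + +, are the double crossovers. Comparing them with the parentals, only the b allele has switched, so b is the middle locus and the order is py – b – n.

b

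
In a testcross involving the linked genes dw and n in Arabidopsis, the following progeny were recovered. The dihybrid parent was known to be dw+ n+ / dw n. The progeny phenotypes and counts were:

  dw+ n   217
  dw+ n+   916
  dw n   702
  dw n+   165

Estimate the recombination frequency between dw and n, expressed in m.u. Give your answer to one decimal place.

The recombinant classes are dw+ n and dw n+: 217 + 165 = 382.
Recombination frequency = 382/2000 = 0.1910 ≈ 19.1%, i.e. 19.1 m.u.

19.1 m.u.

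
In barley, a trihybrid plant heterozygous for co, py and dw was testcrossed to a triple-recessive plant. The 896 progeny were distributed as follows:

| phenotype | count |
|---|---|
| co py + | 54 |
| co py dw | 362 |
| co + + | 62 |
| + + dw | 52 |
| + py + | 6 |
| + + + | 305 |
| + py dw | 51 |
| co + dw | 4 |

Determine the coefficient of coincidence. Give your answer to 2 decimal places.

The two most frequent reciprocal classes, co py dw and + + +, are the parental types, so the F1 was co py dw / + + +.
The two rarest classes, co + dw and + py +, are the double crossovers. Comparing them with the parentals, only the py allele has switched, so py is the middle locus and the order is co – py – dw.
co–py: (113 + 10)/896 = 0.1373; py–dw: (106 + 10)/896 = 0.1295.
Expected DCO frequency = 0.1373 × 0.1295 ≈ 0.01778; observed = 10/896 ≈ 0.01116.
Coefficient of coincidence = 0.01116/0.01778 ≈ 0.63.

0.63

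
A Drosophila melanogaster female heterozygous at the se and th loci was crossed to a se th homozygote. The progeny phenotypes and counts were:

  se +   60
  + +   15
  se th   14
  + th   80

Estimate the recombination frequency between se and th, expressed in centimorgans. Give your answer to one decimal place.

17.2 centimorgans

The two most frequent classes, + th (80) and se + (60), are the parental types, so the F1 was + th / se +.
The recombinant classes are + + and se th: 15 + 14 = 29.
Recombination frequency = 29/169 = 0.1716 ≈ 17.2%, i.e. 17.2 centimorgans.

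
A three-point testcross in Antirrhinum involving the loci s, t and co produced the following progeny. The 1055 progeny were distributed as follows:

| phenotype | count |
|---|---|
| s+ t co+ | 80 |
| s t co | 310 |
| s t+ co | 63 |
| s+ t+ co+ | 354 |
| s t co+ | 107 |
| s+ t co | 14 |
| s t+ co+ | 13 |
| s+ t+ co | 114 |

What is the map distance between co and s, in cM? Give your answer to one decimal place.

The two most frequent reciprocal classes, s t co and s+ t+ co+, are the parental types, so the F1 was s t co / s+ t+ co+.
The two rarest classes, s+ t co and s t+ co+, are the double crossovers. Comparing them with the parentals, only the s allele has switched, so s is the middle locus and the order is t – s – co.
Crossovers in the s–co interval produce the single-crossover classes s t co+ and s+ t+ co (107 + 114 = 221) plus the double crossovers (27).
RF(s–co) = (221 + 27) / 1055 = 248/1055 = 0.2351 → 23.5 cM.

23.5 cM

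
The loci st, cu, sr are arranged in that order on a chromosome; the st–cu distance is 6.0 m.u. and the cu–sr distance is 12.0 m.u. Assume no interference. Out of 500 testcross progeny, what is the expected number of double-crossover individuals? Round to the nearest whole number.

Map distances give recombination frequencies of 0.060 and 0.120 for the two intervals.
With no interference, expected double-crossover frequency = 0.060 × 0.120 = 0.00720.
Expected number = 0.00720 × 500 = 3.60 ≈ 4.

4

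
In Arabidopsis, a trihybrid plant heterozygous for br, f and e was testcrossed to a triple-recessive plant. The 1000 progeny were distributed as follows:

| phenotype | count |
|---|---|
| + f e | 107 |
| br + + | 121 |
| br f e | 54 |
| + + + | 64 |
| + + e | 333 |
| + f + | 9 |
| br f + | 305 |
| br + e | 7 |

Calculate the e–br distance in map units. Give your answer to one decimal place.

The two most frequent reciprocal classes, + + e and br f +, are the parental types, so the F1 was + + e / br f +.
The two rarest classes, br + e and + f +, are the double crossovers. Comparing them with the parentals, only the br allele has switched, so br is the middle locus and the order is e – br – f.
Crossovers in the e–br interval produce the single-crossover classes + + + and br f e (64 + 54 = 118) plus the double crossovers (16).
RF(e–br) = (118 + 16) / 1000 = 134/1000 = 0.1340 → 13.4 map units.

13.4 map units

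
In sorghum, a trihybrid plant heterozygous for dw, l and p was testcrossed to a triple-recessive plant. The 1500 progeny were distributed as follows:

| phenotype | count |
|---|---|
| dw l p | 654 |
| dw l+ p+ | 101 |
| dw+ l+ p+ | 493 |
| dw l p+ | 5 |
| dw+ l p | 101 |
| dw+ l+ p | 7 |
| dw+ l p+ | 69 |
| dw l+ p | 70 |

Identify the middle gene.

p

The two most frequent reciprocal classes, dw+ l+ p+ and dw l p, are the parental types, so the F1 was dw+ l+ p+ / dw l p.
The two rarest classes, dw+ l+ p and dw l p+, are the double crossovers. Comparing them with the parentals, only the p allele has switched, so p is the middle locus and the order is l – p – dw.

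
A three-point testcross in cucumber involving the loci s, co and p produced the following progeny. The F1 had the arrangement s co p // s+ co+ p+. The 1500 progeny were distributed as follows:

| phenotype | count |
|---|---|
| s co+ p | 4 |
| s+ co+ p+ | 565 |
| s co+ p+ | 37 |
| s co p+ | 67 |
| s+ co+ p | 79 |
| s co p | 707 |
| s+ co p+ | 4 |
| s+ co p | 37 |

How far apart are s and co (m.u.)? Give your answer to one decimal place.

5.5 m.u.

The two rarest classes, s co+ p and s+ co p+, are the double crossovers. Comparing them with the parentals, only the co allele has switched, so co is the middle locus and the order is s – co – p.
Crossovers in the s–co interval produce the single-crossover classes s+ co p and s co+ p+ (37 + 37 = 74) plus the double crossovers (8).
RF(s–co) = (74 + 8) / 1500 = 82/1500 = 0.0547 → 5.5 m.u.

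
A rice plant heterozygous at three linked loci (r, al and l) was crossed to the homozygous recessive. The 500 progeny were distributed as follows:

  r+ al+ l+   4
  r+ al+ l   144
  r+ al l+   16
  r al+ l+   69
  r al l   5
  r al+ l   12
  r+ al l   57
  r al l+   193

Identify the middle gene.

l

The two most frequent reciprocal classes, r+ al+ l and r al l+, are the parental types, so the F1 was r+ al+ l / r al l+.
The two rarest classes, r+ al+ l+ and r al l, are the double crossovers. Comparing them with the parentals, only the l allele has switched, so l is the middle locus and the order is r – l – al.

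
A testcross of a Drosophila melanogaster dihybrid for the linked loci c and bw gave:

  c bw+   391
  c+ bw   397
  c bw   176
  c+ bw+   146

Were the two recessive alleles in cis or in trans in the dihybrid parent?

trans

The two most frequent classes are c+ bw (397) and c bw+ (391); these are the parental (non-recombinant) types.
So the F1 carried c+ bw on one chromosome and c bw+ on the other — the recessive alleles are on opposite chromosomes (trans / repulsion).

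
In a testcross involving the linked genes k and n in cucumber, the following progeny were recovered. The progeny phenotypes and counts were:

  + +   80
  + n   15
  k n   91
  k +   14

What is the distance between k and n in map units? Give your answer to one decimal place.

14.5 map units

The two most frequent classes, + + (80) and k n (91), are the parental types, so the F1 was + + / k n.
The recombinant classes are + n and k +: 15 + 14 = 29.
Recombination frequency = 29/200 = 0.1450 ≈ 14.5%, i.e. 14.5 map units.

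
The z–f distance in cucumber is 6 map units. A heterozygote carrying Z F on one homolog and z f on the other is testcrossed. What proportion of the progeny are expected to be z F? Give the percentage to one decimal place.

3.0%

A map distance of 6 map units corresponds to a recombination frequency of 0.060.
The F1 is Z F / z f, so z F is a recombinant gamete class with expected frequency r/2 = 0.060/2 = 0.0300.
That is 0.0300 = 3.0% of the progeny.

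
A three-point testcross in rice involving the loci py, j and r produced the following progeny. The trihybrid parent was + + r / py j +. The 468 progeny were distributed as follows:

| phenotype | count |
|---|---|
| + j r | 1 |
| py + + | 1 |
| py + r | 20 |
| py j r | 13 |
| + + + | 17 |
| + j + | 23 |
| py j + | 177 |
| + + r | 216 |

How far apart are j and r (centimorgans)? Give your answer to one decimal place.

The two rarest classes, + j r and py + +, are the double crossovers. Comparing them with the parentals, only the j allele has switched, so j is the middle locus and the order is py – j – r.
Crossovers in the j–r interval produce the single-crossover classes + + + and py j r (17 + 13 = 30) plus the double crossovers (2).
RF(j–r) = (30 + 2) / 468 = 32/468 = 0.0684 → 6.8 centimorgans.

6.8 centimorgans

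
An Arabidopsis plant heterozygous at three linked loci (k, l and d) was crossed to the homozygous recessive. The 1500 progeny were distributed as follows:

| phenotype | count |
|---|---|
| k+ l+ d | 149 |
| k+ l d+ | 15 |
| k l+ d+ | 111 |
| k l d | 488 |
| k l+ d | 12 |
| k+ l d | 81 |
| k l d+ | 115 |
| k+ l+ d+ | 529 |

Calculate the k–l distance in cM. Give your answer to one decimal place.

14.6 cM

The two most frequent reciprocal classes, k l d and k+ l+ d+, are the parental types, so the F1 was k l d / k+ l+ d+.
The two rarest classes, k l+ d and k+ l d+, are the double crossovers. Comparing them with the parentals, only the l allele has switched, so l is the middle locus and the order is d – l – k.
Crossovers in the l–k interval produce the single-crossover classes k+ l d and k l+ d+ (81 + 111 = 192) plus the double crossovers (27).
RF(l–k) = (192 + 27) / 1500 = 219/1500 = 0.1460 → 14.6 cM.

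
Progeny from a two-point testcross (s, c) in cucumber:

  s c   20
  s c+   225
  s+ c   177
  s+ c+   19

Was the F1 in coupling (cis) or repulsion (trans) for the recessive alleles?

The two most frequent classes are s+ c (177) and s c+ (225); these are the parental (non-recombinant) types.
So the F1 carried s+ c on one chromosome and s c+ on the other — the recessive alleles are on opposite chromosomes (trans / repulsion).

trans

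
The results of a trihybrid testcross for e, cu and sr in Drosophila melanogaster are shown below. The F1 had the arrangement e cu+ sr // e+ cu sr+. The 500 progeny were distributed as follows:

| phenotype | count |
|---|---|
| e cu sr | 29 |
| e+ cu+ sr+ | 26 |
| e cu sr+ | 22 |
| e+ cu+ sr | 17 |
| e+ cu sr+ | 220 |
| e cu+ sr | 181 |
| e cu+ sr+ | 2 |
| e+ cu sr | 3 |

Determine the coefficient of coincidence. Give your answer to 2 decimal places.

The two rarest classes, e cu+ sr+ and e+ cu sr, are the double crossovers. Comparing them with the parentals, only the sr allele has switched, so sr is the middle locus and the order is e – sr – cu.
e–sr: (39 + 5)/500 = 0.0880; sr–cu: (55 + 5)/500 = 0.1200.
Expected DCO frequency = 0.0880 × 0.1200 ≈ 0.01056; observed = 5/500 ≈ 0.01000.
Coefficient of coincidence = 0.01000/0.01056 ≈ 0.95.

0.95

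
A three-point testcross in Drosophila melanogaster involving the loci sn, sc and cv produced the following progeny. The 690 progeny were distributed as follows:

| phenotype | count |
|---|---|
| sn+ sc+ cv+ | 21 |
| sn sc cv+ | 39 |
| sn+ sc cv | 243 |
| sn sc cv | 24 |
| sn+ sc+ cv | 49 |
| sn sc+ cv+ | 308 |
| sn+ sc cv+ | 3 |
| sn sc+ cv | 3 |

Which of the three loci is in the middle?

The two most frequent reciprocal classes, sn sc+ cv+ and sn+ sc cv, are the parental types, so the F1 was sn sc+ cv+ / sn+ sc cv.
The two rarest classes, sn sc+ cv and sn+ sc cv+, are the double crossovers. Comparing them with the parentals, only the cv allele has switched, so cv is the middle locus and the order is sc – cv – sn.

cv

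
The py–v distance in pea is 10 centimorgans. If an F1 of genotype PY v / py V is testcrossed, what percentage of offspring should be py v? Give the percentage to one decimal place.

5.0%

A map distance of 10 centimorgans corresponds to a recombination frequency of 0.100.
The F1 is PY v / py V, so py v is a recombinant gamete class with expected frequency r/2 = 0.100/2 = 0.0500.
That is 0.0500 = 5.0% of the progeny.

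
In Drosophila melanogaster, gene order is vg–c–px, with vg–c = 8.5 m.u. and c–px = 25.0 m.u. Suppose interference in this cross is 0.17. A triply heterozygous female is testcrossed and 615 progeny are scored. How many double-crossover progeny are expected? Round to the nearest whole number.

Map distances give recombination frequencies of 0.085 and 0.250 for the two intervals.
With interference 0.17 (so coincidence = 0.83), expected double-crossover frequency = 0.085 × 0.250 × 0.83 = 0.01764.
Expected number = 0.01764 × 615 = 10.85 ≈ 11.

11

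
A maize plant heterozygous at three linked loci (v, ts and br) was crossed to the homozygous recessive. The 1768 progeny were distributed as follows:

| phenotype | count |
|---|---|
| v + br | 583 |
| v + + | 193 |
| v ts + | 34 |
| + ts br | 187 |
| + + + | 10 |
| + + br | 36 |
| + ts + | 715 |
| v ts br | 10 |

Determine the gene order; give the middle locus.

The two most frequent reciprocal classes, v + br and + ts +, are the parental types, so the F1 was v + br / + ts +.
The two rarest classes, v ts br and + + +, are the double crossovers. Comparing them with the parentals, only the ts allele has switched, so ts is the middle locus and the order is br – ts – v.

ts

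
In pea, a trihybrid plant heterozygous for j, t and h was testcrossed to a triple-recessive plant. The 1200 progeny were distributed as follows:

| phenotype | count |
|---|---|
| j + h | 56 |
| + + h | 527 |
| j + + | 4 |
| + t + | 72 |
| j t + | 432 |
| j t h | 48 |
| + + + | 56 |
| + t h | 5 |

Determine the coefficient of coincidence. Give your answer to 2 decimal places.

The two most frequent reciprocal classes, j t + and + + h, are the parental types, so the F1 was j t + / + + h.
The two rarest classes, j + + and + t h, are the double crossovers. Comparing them with the parentals, only the t allele has switched, so t is the middle locus and the order is h – t – j.
h–t: (104 + 9)/1200 = 0.0942; t–j: (128 + 9)/1200 = 0.1142.
Expected DCO frequency = 0.0942 × 0.1142 ≈ 0.01076; observed = 9/1200 ≈ 0.00750.
Coefficient of coincidence = 0.00750/0.01076 ≈ 0.70.

0.70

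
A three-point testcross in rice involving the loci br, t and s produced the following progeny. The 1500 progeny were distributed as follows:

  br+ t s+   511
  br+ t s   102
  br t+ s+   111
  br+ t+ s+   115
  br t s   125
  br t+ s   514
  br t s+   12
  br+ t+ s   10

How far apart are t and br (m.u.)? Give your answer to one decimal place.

The two most frequent reciprocal classes, br+ t s+ and br t+ s, are the parental types, so the F1 was br+ t s+ / br t+ s.
The two rarest classes, br t s+ and br+ t+ s, are the double crossovers. Comparing them with the parentals, only the br allele has switched, so br is the middle locus and the order is t – br – s.
Crossovers in the t–br interval produce the single-crossover classes br+ t+ s+ and br t s (115 + 125 = 240) plus the double crossovers (22).
RF(t–br) = (240 + 22) / 1500 = 262/1500 = 0.1747 → 17.5 m.u.

17.5 m.u.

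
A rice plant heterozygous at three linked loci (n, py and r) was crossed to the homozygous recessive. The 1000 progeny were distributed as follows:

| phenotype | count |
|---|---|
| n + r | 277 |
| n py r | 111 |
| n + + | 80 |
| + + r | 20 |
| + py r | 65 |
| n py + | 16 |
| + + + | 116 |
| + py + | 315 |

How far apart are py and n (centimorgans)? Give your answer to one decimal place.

The two most frequent reciprocal classes, n + r and + py +, are the parental types, so the F1 was n + r / + py +.
The two rarest classes, + + r and n py +, are the double crossovers. Comparing them with the parentals, only the n allele has switched, so n is the middle locus and the order is py – n – r.
Crossovers in the py–n interval produce the single-crossover classes n py r and + + + (111 + 116 = 227) plus the double crossovers (36).
RF(py–n) = (227 + 36) / 1000 = 263/1000 = 0.2630 → 26.3 centimorgans.

26.3 centimorgans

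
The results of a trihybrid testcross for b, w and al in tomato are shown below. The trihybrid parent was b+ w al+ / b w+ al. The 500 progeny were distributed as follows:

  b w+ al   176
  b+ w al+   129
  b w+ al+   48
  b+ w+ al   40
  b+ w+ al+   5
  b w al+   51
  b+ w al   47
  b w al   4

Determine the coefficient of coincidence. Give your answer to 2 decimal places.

0.43

The two rarest classes, b+ w+ al+ and b w al, are the double crossovers. Comparing them with the parentals, only the w allele has switched, so w is the middle locus and the order is al – w – b.
al–w: (95 + 9)/500 = 0.2080; w–b: (91 + 9)/500 = 0.2000.
Expected DCO frequency = 0.2080 × 0.2000 ≈ 0.04160; observed = 9/500 ≈ 0.01800.
Coefficient of coincidence = 0.01800/0.04160 ≈ 0.43.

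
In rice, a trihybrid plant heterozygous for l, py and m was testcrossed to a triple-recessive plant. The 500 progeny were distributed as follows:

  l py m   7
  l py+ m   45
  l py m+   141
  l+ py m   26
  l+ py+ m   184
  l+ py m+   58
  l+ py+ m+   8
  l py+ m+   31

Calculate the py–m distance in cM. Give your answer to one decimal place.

14.4 cM

The two most frequent reciprocal classes, l py m+ and l+ py+ m, are the parental types, so the F1 was l py m+ / l+ py+ m.
The two rarest classes, l py m and l+ py+ m+, are the double crossovers. Comparing them with the parentals, only the m allele has switched, so m is the middle locus and the order is l – m – py.
Crossovers in the m–py interval produce the single-crossover classes l py+ m+ and l+ py m (31 + 26 = 57) plus the double crossovers (15).
RF(m–py) = (57 + 15) / 500 = 72/500 = 0.1440 → 14.4 cM.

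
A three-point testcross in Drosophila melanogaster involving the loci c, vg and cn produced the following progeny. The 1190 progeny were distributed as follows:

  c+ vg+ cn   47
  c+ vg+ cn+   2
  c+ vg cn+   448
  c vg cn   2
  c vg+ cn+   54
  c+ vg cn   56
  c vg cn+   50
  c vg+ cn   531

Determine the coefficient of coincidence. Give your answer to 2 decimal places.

0.41

The two most frequent reciprocal classes, c+ vg cn+ and c vg+ cn, are the parental types, so the F1 was c+ vg cn+ / c vg+ cn.
The two rarest classes, c+ vg+ cn+ and c vg cn, are the double crossovers. Comparing them with the parentals, only the vg allele has switched, so vg is the middle locus and the order is c – vg – cn.
c–vg: (97 + 4)/1190 = 0.0849; vg–cn: (110 + 4)/1190 = 0.0958.
Expected DCO frequency = 0.0849 × 0.0958 ≈ 0.00813; observed = 4/1190 ≈ 0.00336.
Coefficient of coincidence = 0.00336/0.00813 ≈ 0.41.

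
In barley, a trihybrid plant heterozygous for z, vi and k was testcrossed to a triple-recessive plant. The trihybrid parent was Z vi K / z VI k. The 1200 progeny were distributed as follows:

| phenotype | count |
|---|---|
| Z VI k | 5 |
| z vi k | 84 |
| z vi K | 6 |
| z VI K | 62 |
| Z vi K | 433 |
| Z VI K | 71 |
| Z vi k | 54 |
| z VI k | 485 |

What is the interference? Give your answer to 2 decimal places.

The two rarest classes, z vi K and Z VI k, are the double crossovers. Comparing them with the parentals, only the z allele has switched, so z is the middle locus and the order is vi – z – k.
vi–z: (155 + 11)/1200 = 0.1383; z–k: (116 + 11)/1200 = 0.1058.
Expected DCO frequency = 0.1383 × 0.1058 ≈ 0.01463; observed = 11/1200 ≈ 0.00917.
Coefficient of coincidence = 0.00917/0.01463 ≈ 0.63; interference = 1 − 0.63 = 0.37.

0.37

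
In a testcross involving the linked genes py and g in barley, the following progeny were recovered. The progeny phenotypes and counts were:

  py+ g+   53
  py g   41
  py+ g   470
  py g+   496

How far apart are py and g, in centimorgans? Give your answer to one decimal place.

8.9 centimorgans

The two most frequent classes, py+ g (470) and py g+ (496), are the parental types, so the F1 was py+ g / py g+.
The recombinant classes are py+ g+ and py g: 53 + 41 = 94.
Recombination frequency = 94/1060 = 0.0887 ≈ 8.9%, i.e. 8.9 centimorgans.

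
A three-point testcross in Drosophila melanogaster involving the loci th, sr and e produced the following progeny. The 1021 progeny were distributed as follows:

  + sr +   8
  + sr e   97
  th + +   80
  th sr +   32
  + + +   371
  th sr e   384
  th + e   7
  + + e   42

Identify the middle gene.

sr

The two most frequent reciprocal classes, + + + and th sr e, are the parental types, so the F1 was + + + / th sr e.
The two rarest classes, + sr + and th + e, are the double crossovers. Comparing them with the parentals, only the sr allele has switched, so sr is the middle locus and the order is e – sr – th.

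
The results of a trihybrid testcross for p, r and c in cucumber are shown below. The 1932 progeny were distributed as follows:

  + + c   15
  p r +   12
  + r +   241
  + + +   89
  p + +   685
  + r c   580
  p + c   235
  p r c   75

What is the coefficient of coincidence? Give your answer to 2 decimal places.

0.54

The two most frequent reciprocal classes, + r c and p + +, are the parental types, so the F1 was + r c / p + +.
The two rarest classes, + + c and p r +, are the double crossovers. Comparing them with the parentals, only the r allele has switched, so r is the middle locus and the order is p – r – c.
p–r: (164 + 27)/1932 = 0.0989; r–c: (476 + 27)/1932 = 0.2604.
Expected DCO frequency = 0.0989 × 0.2604 ≈ 0.02575; observed = 27/1932 ≈ 0.01398.
Coefficient of coincidence = 0.01398/0.02575 ≈ 0.54.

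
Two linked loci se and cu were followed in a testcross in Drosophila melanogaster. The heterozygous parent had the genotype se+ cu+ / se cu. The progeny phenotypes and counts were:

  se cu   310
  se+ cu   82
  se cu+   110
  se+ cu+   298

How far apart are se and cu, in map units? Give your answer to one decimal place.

The recombinant classes are se+ cu and se cu+: 82 + 110 = 192.
Recombination frequency = 192/800 = 0.2400 ≈ 24.0%, i.e. 24.0 map units.

24.0 map units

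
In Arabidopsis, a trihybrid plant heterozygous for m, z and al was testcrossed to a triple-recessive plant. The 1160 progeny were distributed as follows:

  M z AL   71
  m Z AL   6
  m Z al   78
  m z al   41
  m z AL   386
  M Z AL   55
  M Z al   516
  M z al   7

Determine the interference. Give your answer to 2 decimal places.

The two most frequent reciprocal classes, m z AL and M Z al, are the parental types, so the F1 was m z AL / M Z al.
The two rarest classes, m Z AL and M z al, are the double crossovers. Comparing them with the parentals, only the z allele has switched, so z is the middle locus and the order is m – z – al.
m–z: (149 + 13)/1160 = 0.1397; z–al: (96 + 13)/1160 = 0.0940.
Expected DCO frequency = 0.1397 × 0.0940 ≈ 0.01313; observed = 13/1160 ≈ 0.01121.
Coefficient of coincidence = 0.01121/0.01313 ≈ 0.85; interference = 1 − 0.85 = 0.15.

0.15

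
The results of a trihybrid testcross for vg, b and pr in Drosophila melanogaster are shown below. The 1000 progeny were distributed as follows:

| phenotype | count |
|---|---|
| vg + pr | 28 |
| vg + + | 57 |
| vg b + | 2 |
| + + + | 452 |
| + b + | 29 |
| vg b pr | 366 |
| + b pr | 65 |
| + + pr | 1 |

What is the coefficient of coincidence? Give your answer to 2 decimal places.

The two most frequent reciprocal classes, + + + and vg b pr, are the parental types, so the F1 was + + + / vg b pr.
The two rarest classes, + + pr and vg b +, are the double crossovers. Comparing them with the parentals, only the pr allele has switched, so pr is the middle locus and the order is vg – pr – b.
vg–pr: (122 + 3)/1000 = 0.1250; pr–b: (57 + 3)/1000 = 0.0600.
Expected DCO frequency = 0.1250 × 0.0600 ≈ 0.00750; observed = 3/1000 ≈ 0.00300.
Coefficient of coincidence = 0.00300/0.00750 ≈ 0.40.

0.40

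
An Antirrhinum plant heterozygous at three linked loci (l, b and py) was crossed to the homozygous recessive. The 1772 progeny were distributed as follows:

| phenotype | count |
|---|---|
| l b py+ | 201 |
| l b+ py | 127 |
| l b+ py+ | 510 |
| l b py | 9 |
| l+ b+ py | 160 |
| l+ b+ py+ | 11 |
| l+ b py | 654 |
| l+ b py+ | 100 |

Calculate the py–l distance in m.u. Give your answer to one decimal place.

13.9 m.u.

The two most frequent reciprocal classes, l b+ py+ and l+ b py, are the parental types, so the F1 was l b+ py+ / l+ b py.
The two rarest classes, l+ b+ py+ and l b py, are the double crossovers. Comparing them with the parentals, only the l allele has switched, so l is the middle locus and the order is py – l – b.
Crossovers in the py–l interval produce the single-crossover classes l b+ py and l+ b py+ (127 + 100 = 227) plus the double crossovers (20).
RF(py–l) = (227 + 20) / 1772 = 247/1772 = 0.1394 → 13.9 m.u.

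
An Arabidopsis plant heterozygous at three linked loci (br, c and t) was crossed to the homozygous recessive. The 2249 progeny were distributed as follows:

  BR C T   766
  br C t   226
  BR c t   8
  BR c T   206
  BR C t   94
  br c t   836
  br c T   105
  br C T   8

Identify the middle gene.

br

The two most frequent reciprocal classes, BR C T and br c t, are the parental types, so the F1 was BR C T / br c t.
The two rarest classes, br C T and BR c t, are the double crossovers. Comparing them with the parentals, only the br allele has switched, so br is the middle locus and the order is c – br – t.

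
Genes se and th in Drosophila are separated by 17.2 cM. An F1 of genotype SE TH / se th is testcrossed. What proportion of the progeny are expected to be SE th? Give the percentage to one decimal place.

8.6%

A map distance of 17.2 cM corresponds to a recombination frequency of 0.172.
The F1 is SE TH / se th, so SE th is a recombinant gamete class with expected frequency r/2 = 0.172/2 = 0.0860.
That is 0.0860 = 8.6% of the progeny.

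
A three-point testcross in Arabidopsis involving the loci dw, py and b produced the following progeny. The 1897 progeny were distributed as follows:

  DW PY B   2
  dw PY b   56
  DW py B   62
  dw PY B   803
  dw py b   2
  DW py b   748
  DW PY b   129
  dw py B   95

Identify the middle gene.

dw

The two most frequent reciprocal classes, dw PY B and DW py b, are the parental types, so the F1 was dw PY B / DW py b.
The two rarest classes, DW PY B and dw py b, are the double crossovers. Comparing them with the parentals, only the dw allele has switched, so dw is the middle locus and the order is py – dw – b.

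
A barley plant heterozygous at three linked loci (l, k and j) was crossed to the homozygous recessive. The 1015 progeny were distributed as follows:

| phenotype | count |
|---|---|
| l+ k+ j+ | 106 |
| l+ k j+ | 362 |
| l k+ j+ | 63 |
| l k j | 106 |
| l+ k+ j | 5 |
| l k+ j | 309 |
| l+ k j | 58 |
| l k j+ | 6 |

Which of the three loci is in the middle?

The two most frequent reciprocal classes, l k+ j and l+ k j+, are the parental types, so the F1 was l k+ j / l+ k j+.
The two rarest classes, l+ k+ j and l k j+, are the double crossovers. Comparing them with the parentals, only the l allele has switched, so l is the middle locus and the order is j – l – k.

l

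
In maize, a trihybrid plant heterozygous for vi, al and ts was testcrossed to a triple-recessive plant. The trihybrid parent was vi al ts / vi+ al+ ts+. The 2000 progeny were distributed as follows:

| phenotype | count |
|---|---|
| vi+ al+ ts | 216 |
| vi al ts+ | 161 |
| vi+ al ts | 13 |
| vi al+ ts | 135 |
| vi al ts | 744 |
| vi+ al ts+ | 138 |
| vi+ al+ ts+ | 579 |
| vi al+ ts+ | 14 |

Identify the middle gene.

The two rarest classes, vi+ al ts and vi al+ ts+, are the double crossovers. Comparing them with the parentals, only the vi allele has switched, so vi is the middle locus and the order is al – vi – ts.

vi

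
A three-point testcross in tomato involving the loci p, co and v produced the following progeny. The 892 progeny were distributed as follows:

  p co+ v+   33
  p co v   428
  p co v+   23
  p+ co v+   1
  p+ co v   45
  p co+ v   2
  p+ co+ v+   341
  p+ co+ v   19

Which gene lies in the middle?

co

The two most frequent reciprocal classes, p co v and p+ co+ v+, are the parental types, so the F1 was p co v / p+ co+ v+.
The two rarest classes, p co+ v and p+ co v+, are the double crossovers. Comparing them with the parentals, only the co allele has switched, so co is the middle locus and the order is p – co – v.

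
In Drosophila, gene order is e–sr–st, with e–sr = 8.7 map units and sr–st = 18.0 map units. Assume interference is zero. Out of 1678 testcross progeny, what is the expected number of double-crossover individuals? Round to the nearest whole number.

Map distances give recombination frequencies of 0.087 and 0.180 for the two intervals.
With no interference, expected double-crossover frequency = 0.087 × 0.180 = 0.01566.
Expected number = 0.01566 × 1678 = 26.28 ≈ 26.

26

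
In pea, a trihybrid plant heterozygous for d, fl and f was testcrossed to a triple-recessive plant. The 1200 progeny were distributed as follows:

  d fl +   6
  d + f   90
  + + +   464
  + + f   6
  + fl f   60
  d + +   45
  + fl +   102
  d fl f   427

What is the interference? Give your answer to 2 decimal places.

The two most frequent reciprocal classes, + + + and d fl f, are the parental types, so the F1 was + + + / d fl f.
The two rarest classes, + + f and d fl +, are the double crossovers. Comparing them with the parentals, only the f allele has switched, so f is the middle locus and the order is fl – f – d.
fl–f: (192 + 12)/1200 = 0.1700; f–d: (105 + 12)/1200 = 0.0975.
Expected DCO frequency = 0.1700 × 0.0975 ≈ 0.01658; observed = 12/1200 ≈ 0.01000.
Coefficient of coincidence = 0.01000/0.01658 ≈ 0.60; interference = 1 − 0.60 = 0.40.

0.40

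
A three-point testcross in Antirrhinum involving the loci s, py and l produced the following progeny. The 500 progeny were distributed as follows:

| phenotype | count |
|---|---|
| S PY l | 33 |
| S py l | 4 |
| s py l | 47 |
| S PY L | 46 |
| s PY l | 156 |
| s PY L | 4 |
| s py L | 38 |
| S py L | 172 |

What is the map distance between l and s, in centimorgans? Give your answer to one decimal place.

The two most frequent reciprocal classes, S py L and s PY l, are the parental types, so the F1 was S py L / s PY l.
The two rarest classes, S py l and s PY L, are the double crossovers. Comparing them with the parentals, only the l allele has switched, so l is the middle locus and the order is s – l – py.
Crossovers in the s–l interval produce the single-crossover classes s py L and S PY l (38 + 33 = 71) plus the double crossovers (8).
RF(s–l) = (71 + 8) / 500 = 79/500 = 0.1580 → 15.8 centimorgans.

15.8 centimorgans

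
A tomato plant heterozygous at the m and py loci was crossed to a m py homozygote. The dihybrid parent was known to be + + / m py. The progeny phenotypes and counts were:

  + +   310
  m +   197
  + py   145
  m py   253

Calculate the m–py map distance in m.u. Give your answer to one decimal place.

37.8 m.u.

The recombinant classes are + py and m +: 145 + 197 = 342.
Recombination frequency = 342/905 = 0.3779 ≈ 37.8%, i.e. 37.8 m.u.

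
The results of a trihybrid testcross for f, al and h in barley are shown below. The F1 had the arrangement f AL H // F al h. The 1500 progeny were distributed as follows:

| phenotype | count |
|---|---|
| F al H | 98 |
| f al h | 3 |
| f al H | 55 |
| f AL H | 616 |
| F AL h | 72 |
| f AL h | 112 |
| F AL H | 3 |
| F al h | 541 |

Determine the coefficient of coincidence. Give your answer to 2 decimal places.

The two rarest classes, F AL H and f al h, are the double crossovers. Comparing them with the parentals, only the f allele has switched, so f is the middle locus and the order is al – f – h.
al–f: (127 + 6)/1500 = 0.0887; f–h: (210 + 6)/1500 = 0.1440.
Expected DCO frequency = 0.0887 × 0.1440 ≈ 0.01277; observed = 6/1500 ≈ 0.00400.
Coefficient of coincidence = 0.00400/0.01277 ≈ 0.31.

0.31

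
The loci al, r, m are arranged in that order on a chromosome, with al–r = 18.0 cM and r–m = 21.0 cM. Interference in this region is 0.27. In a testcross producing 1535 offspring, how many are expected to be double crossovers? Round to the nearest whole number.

Map distances give recombination frequencies of 0.180 and 0.210 for the two intervals.
With interference 0.27 (so coincidence = 0.73), expected double-crossover frequency = 0.180 × 0.210 × 0.73 = 0.02759.
Expected number = 0.02759 × 1535 = 42.36 ≈ 42.

42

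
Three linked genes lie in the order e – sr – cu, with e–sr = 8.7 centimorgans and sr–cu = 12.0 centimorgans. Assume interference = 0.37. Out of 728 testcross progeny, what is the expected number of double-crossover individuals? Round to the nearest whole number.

Map distances give recombination frequencies of 0.087 and 0.120 for the two intervals.
With interference 0.37 (so coincidence = 0.63), expected double-crossover frequency = 0.087 × 0.120 × 0.63 = 0.00658.
Expected number = 0.00658 × 728 = 4.79 ≈ 5.

5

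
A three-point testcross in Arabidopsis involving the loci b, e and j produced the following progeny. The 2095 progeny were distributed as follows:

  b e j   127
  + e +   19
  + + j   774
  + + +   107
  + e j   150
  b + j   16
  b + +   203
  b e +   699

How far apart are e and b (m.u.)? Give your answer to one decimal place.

The two most frequent reciprocal classes, + + j and b e +, are the parental types, so the F1 was + + j / b e +.
The two rarest classes, b + j and + e +, are the double crossovers. Comparing them with the parentals, only the b allele has switched, so b is the middle locus and the order is e – b – j.
Crossovers in the e–b interval produce the single-crossover classes + e j and b + + (150 + 203 = 353) plus the double crossovers (35).
RF(e–b) = (353 + 35) / 2095 = 388/2095 = 0.1852 → 18.5 m.u.

18.5 m.u.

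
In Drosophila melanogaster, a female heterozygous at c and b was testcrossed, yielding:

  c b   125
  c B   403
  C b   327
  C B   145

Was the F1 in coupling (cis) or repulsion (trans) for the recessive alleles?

The two most frequent classes are C b (327) and c B (403); these are the parental (non-recombinant) types.
So the F1 carried C b on one chromosome and c B on the other — the recessive alleles are on opposite chromosomes (trans / repulsion).

trans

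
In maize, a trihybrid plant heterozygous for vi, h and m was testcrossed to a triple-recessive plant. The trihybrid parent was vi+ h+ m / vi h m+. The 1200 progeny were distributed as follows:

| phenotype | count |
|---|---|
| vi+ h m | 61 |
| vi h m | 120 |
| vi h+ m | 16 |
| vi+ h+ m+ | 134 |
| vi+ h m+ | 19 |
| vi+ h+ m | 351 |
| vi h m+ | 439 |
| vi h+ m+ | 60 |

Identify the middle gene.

vi

The two rarest classes, vi h+ m and vi+ h m+, are the double crossovers. Comparing them with the parentals, only the vi allele has switched, so vi is the middle locus and the order is h – vi – m.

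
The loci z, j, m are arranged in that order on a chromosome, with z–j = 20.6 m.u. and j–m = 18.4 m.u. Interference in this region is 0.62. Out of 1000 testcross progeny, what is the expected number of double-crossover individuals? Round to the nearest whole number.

Map distances give recombination frequencies of 0.206 and 0.184 for the two intervals.
With interference 0.62 (so coincidence = 0.38), expected double-crossover frequency = 0.206 × 0.184 × 0.38 = 0.01440.
Expected number = 0.01440 × 1000 = 14.40 ≈ 14.

14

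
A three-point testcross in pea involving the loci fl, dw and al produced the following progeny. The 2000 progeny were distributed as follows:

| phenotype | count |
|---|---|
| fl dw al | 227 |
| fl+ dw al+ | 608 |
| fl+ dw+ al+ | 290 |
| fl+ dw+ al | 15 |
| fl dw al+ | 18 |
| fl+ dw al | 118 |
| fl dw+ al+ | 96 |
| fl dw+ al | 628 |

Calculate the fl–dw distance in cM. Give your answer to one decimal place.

27.5 cM

The two most frequent reciprocal classes, fl dw+ al and fl+ dw al+, are the parental types, so the F1 was fl dw+ al / fl+ dw al+.
The two rarest classes, fl+ dw+ al and fl dw al+, are the double crossovers. Comparing them with the parentals, only the fl allele has switched, so fl is the middle locus and the order is al – fl – dw.
Crossovers in the fl–dw interval produce the single-crossover classes fl dw al and fl+ dw+ al+ (227 + 290 = 517) plus the double crossovers (33).
RF(fl–dw) = (517 + 33) / 2000 = 550/2000 = 0.2750 → 27.5 cM.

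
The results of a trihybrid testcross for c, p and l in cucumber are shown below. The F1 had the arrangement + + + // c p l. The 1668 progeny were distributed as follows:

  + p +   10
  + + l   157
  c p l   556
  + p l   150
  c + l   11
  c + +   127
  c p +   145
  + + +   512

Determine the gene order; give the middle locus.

p

The two rarest classes, + p + and c + l, are the double crossovers. Comparing them with the parentals, only the p allele has switched, so p is the middle locus and the order is l – p – c.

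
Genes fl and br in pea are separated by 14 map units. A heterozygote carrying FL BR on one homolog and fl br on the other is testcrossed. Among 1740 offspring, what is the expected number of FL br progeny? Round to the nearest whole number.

A map distance of 14 map units corresponds to a recombination frequency of 0.140.
The F1 is FL BR / fl br, so FL br is a recombinant gamete class with expected frequency r/2 = 0.140/2 = 0.0700.
Expected number = 0.0700 × 1740 = 121.80 ≈ 122.

122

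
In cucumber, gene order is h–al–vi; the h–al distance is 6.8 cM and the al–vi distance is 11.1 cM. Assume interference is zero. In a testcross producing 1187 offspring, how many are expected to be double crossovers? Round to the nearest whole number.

Map distances give recombination frequencies of 0.068 and 0.111 for the two intervals.
With no interference, expected double-crossover frequency = 0.068 × 0.111 = 0.00755.
Expected number = 0.00755 × 1187 = 8.96 ≈ 9.

9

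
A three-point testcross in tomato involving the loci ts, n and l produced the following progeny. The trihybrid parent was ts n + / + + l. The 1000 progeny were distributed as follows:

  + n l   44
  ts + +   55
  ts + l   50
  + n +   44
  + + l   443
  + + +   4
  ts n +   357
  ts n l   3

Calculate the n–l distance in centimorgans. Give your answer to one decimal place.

The two rarest classes, ts n l and + + +, are the double crossovers. Comparing them with the parentals, only the l allele has switched, so l is the middle locus and the order is ts – l – n.
Crossovers in the l–n interval produce the single-crossover classes ts + + and + n l (55 + 44 = 99) plus the double crossovers (7).
RF(l–n) = (99 + 7) / 1000 = 106/1000 = 0.1060 → 10.6 centimorgans.

10.6 centimorgans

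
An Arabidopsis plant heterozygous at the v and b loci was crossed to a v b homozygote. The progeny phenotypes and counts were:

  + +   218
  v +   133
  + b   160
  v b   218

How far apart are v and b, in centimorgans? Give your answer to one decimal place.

40.2 centimorgans

The two most frequent classes, + + (218) and v b (218), are the parental types, so the F1 was + + / v b.
The recombinant classes are + b and v +: 160 + 133 = 293.
Recombination frequency = 293/729 = 0.4019 ≈ 40.2%, i.e. 40.2 centimorgans.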